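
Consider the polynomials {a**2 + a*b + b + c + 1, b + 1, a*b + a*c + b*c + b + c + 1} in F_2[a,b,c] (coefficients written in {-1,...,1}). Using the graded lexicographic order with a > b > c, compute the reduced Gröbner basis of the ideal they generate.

f_1 = a**2 + a*b + b + c + 1, LT = a**2.
f_2 = b + 1, LT = b.
f_3 = a*b + a*c + b*c + b + c + 1, LT = a*b.

S(f_1,f_3): lcm = a**2*b. S = a**2*c + a*b**2 + a*b*c + a*b + a*c + b**2 + b*c + a + b.
  leading term a**2*c: subtract (c)·f_1 from a**2*c + a*b**2 + a*b*c + a*b + a*c + b**2 + b*c + a + b → a*b**2 + a*b + a*c + b**2 + c**2 + a + b + c
  leading term a*b**2: subtract (a*b)·f_2 from a*b**2 + a*b + a*c + b**2 + c**2 + a + b + c → a*c + b**2 + c**2 + a + b + c
  leading term a*c: no divisor's leading term divides it; move a*c to the remainder.
  leading term b**2: subtract (b)·f_2 from b**2 + c**2 + a + b + c → c**2 + a + c
  leading term c**2: no divisor's leading term divides it; move c**2 to the remainder.
  leading term a: no divisor's leading term divides it; move a to the remainder.
  leading term c: no divisor's leading term divides it; move c to the remainder.
  remainder a*c + c**2 + a + c ≠ 0; add g_4 = a*c + c**2 + a + c to the basis.

S(f_2,f_3): lcm = a*b. S = a*c + b*c + a + b + c + 1.
  leading term a*c: subtract (1)·g_4 from a*c + b*c + a + b + c + 1 → b*c + c**2 + b + 1
  leading term b*c: subtract (c)·f_2 from b*c + c**2 + b + 1 → c**2 + b + c + 1
  leading term c**2: no divisor's leading term divides it; move c**2 to the remainder.
  leading term b: subtract (1)·f_2 from b + c + 1 → c
  leading term c: no divisor's leading term divides it; move c to the remainder.
  remainder c**2 + c ≠ 0; add g_5 = c**2 + c to the basis.

The other S-polynomials (S(f_1,f_2), S(f_1,g_4), S(f_2,g_4), S(f_3,g_4), S(f_1,g_5), S(f_2,g_5), S(f_3,g_5), S(g_4,g_5)) all reduce to 0 modulo the current basis, so we have a Gröbner basis.
Inter-reduce: drop elements whose leading term is divisible by another's, tail-reduce, and make monic.

G = {a**2 + a + c, a*c + a, c**2 + c, b + 1}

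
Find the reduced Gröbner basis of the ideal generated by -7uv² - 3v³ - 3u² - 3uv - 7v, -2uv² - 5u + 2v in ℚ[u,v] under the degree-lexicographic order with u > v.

G = {u³ + u²v - 35/6u² + 13/6uv + v², uv² + 5/2u - v, v³ + u² + uv - 35/6u + 14/3v}

f_1 = -7uv² - 3v³ - 3u² - 3uv - 7v, LT = uv².
f_2 = -2uv² - 5u + 2v, LT = uv².

S(f_1,f_2): lcm = uv². S = 3/7v³ + 3/7u² + 3/7uv - 5/2u + 2v.
  leading term v³: no divisor's leading term divides it; move 3/7v³ to the remainder.
  leading term u²: no divisor's leading term divides it; move 3/7u² to the remainder.
  leading term uv: no divisor's leading term divides it; move 3/7uv to the remainder.
  leading term u: no divisor's leading term divides it; move -5/2u to the remainder.
  leading term v: no divisor's leading term divides it; move 2v to the remainder.
  remainder 3/7v³ + 3/7u² + 3/7uv - 5/2u + 2v ≠ 0; add g_3 = 3/7v³ + 3/7u² + 3/7uv - 5/2u + 2v to the basis.

S(f_1,g_3): lcm = uv³. S = 3/7v⁴ - u³ - 4/7u²v + 3/7uv² + 35/6u² - 14/3uv + v².
  leading term v⁴: subtract (v)·g_3 from 3/7v⁴ - u³ - 4/7u²v + 3/7uv² + 35/6u² - 14/3uv + v² → -u³ - u²v + 35/6u² - 13/6uv - v²
  leading term u³: no divisor's leading term divides it; move -u³ to the remainder.
  leading term u²v: no divisor's leading term divides it; move -u²v to the remainder.
  leading term u²: no divisor's leading term divides it; move 35/6u² to the remainder.
  leading term uv: no divisor's leading term divides it; move -13/6uv to the remainder.
  leading term v²: no divisor's leading term divides it; move -v² to the remainder.
  remainder -u³ - u²v + 35/6u² - 13/6uv - v² ≠ 0; add g_4 = -u³ - u²v + 35/6u² - 13/6uv - v² to the basis.

The other S-polynomials (S(f_2,g_3), S(f_1,g_4), S(f_2,g_4), S(g_3,g_4)) all reduce to 0 modulo the current basis, so we have a Gröbner basis.
Inter-reduce: drop elements whose leading term is divisible by another's, tail-reduce, and make monic.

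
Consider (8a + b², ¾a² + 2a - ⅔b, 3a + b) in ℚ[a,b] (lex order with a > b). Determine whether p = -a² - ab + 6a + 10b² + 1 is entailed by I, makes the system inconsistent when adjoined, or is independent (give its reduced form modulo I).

First compute the reduced Gröbner basis of I by Buchberger's algorithm.
f_1 = 8a + b², LT = a.
f_2 = ¾a² + 2a - ⅔b, LT = a².
f_3 = 3a + b, LT = a.

S(f_1,f_2): lcm = a². S = ⅛ab² - 8/3a + 8/9b.
  reduce S modulo (f_1, f_2, f_3):
  remainder -1/64b⁴ + ⅓b² + 8/9b ≠ 0; add h_4 = -1/64b⁴ + ⅓b² + 8/9b to the basis.

S(f_1,f_3): lcm = a. S = ⅛b² - ⅓b.
  reduce S modulo (f_1, f_2, f_3, h_4):
  remainder ⅛b² - ⅓b ≠ 0; add h_5 = ⅛b² - ⅓b to the basis.

S(f_2,f_3): lcm = a². S = -⅓ab + 8/3a - 8/9b.
  reduce S modulo (f_1, f_2, f_3, h_4, h_5):
  remainder -40/27b ≠ 0; add h_6 = -40/27b to the basis.

The other S-polynomials (S(f_1,h_4), S(f_2,h_4), S(f_3,h_4), S(f_1,h_5), S(f_2,h_5), S(f_3,h_5), S(h_4,h_5), S(f_1,h_6), S(f_2,h_6), S(f_3,h_6), S(h_4,h_6), S(h_5,h_6)) all reduce to 0 modulo the current basis, so we have a Gröbner basis.
Inter-reduce: drop elements whose leading term is divisible by another's, tail-reduce, and make monic.
Reduced Gröbner basis: {a, b}.
Label its elements g_1 = a, g_2 = b.

Reduce p = -a² - ab + 6a + 10b² + 1 modulo G:
  leading term a²: subtract (-a)·g_1 from -a² - ab + 6a + 10b² + 1 → -ab + 6a + 10b² + 1
  leading term ab: subtract (-b)·g_1 from -ab + 6a + 10b² + 1 → 6a + 10b² + 1
  leading term a: subtract (6)·g_1 from 6a + 10b² + 1 → 10b² + 1
  leading term b²: subtract (10b)·g_2 from 10b² + 1 → 1
  leading term 1: no divisor's leading term divides it; move 1 to the remainder.
  normal form = 1.
The normal form is nonzero, so p ∉ I. Since p minus its normal form lies in I, I + (p) = I + (r) where r = 1; decide whether this ideal is the whole ring.
Here r = 1 is a nonzero constant, hence a unit: 1 ∈ I + (p), the Gröbner basis of I + (p) is {1}, and the enlarged system has no common solution — adjoining p is inconsistent.

Adjoining -a² - ab + 6a + 10b² + 1 makes the ideal the whole ring: the system is inconsistent.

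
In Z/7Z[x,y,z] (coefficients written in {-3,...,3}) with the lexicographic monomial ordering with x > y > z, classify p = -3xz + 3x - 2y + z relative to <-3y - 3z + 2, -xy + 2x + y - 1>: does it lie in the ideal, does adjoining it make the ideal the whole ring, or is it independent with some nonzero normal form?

First compute the reduced Gröbner basis of I by Buchberger's algorithm.
f_1 = -3y - 3z + 2, LT = y.
f_2 = -xy + 2x + y - 1, LT = xy.

S(f_1,f_2): lcm = xy. S = xz - x + y - 1.
  reduce S modulo (f_1, f_2):
  remainder xz - x - z + 2 ≠ 0; add h_3 = xz - x - z + 2 to the basis.

The other S-polynomials (S(f_1,h_3), S(f_2,h_3)) all reduce to 0 modulo the current basis, so we have a Gröbner basis.
Inter-reduce: drop elements whose leading term is divisible by another's, tail-reduce, and make monic.
Reduced Gröbner basis: {xz - x - z + 2, y + z - 3}.
Label its elements g_1 = xz - x - z + 2, g_2 = y + z - 3.

Reduce p = -3xz + 3x - 2y + z modulo G:
  leading term xz: subtract (-3)·g_1 from -3xz + 3x - 2y + z → -2y - 2z - 1
  leading term y: subtract (-2)·g_2 from -2y - 2z - 1 → 0
  normal form = 0.
Since the normal form is 0, p ∈ I.

Ideal membership is decidable via reduction modulo a Gröbner basis.

-3xz + 3x - 2y + z lies in I (it reduces to 0).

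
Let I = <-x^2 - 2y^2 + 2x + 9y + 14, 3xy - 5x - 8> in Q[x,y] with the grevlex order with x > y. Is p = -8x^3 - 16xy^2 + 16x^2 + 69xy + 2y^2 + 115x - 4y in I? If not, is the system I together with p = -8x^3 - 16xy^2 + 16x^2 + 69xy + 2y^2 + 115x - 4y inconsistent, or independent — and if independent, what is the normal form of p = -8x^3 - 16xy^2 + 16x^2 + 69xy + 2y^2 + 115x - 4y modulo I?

-8x^3 - 16xy^2 + 16x^2 + 69xy + 2y^2 + 115x - 4y is independent of I; its normal form modulo I is 2y^2 - 2x - 4y - 8.

First compute the reduced Gröbner basis of I by Buchberger's algorithm.
f_1 = -x^2 - 2y^2 + 2x + 9y + 14, LT = x^2.
f_2 = 3xy - 5x - 8, LT = xy.

S(f_1,f_2): lcm = x^2y. S = 2y^3 + 5/3x^2 - 2xy - 9y^2 + 8/3x - 14y.
  leading term y^3: no divisor's leading term divides it; move 2y^3 to the remainder.
  leading term x^2: subtract (-5/3)·f_1 from 5/3x^2 - 2xy - 9y^2 + 8/3x - 14y → -2xy - 37/3y^2 + 6x + y + 70/3
  leading term xy: subtract (-2/3)·f_2 from -2xy - 37/3y^2 + 6x + y + 70/3 → -37/3y^2 + 8/3x + y + 18
  leading term y^2: no divisor's leading term divides it; move -37/3y^2 to the remainder.
  leading term x: no divisor's leading term divides it; move 8/3x to the remainder.
  leading term y: no divisor's leading term divides it; move y to the remainder.
  leading term 1: no divisor's leading term divides it; move 18 to the remainder.
  remainder 2y^3 - 37/3y^2 + 8/3x + y + 18 ≠ 0; add h_3 = 2y^3 - 37/3y^2 + 8/3x + y + 18 to the basis.

The other S-polynomials (S(f_1,h_3), S(f_2,h_3)) all reduce to 0 modulo the current basis, so we have a Gröbner basis.
Inter-reduce: drop elements whose leading term is divisible by another's, tail-reduce, and make monic.
Reduced Gröbner basis: {y^3 - 37/6y^2 + 4/3x + 1/2y + 9, x^2 + 2y^2 - 2x - 9y - 14, xy - 5/3x - 8/3}.
Label its elements g_1 = y^3 - 37/6y^2 + 4/3x + 1/2y + 9, g_2 = x^2 + 2y^2 - 2x - 9y - 14, g_3 = xy - 5/3x - 8/3.

Reduce p = -8x^3 - 16xy^2 + 16x^2 + 69xy + 2y^2 + 115x - 4y modulo G:
  leading term x^3: subtract (-8x)·g_2 from -8x^3 - 16xy^2 + 16x^2 + 69xy + 2y^2 + 115x - 4y → -3xy + 2y^2 + 3x - 4y
  leading term xy: subtract (-3)·g_3 from -3xy + 2y^2 + 3x - 4y → 2y^2 - 2x - 4y - 8
  leading term y^2: no divisor's leading term divides it; move 2y^2 to the remainder.
  leading term x: no divisor's leading term divides it; move -2x to the remainder.
  leading term y: no divisor's leading term divides it; move -4y to the remainder.
  leading term 1: no divisor's leading term divides it; move -8 to the remainder.
  normal form = 2y^2 - 2x - 4y - 8.
The normal form is nonzero, so p ∉ I. Since p minus its normal form lies in I, I + (p) = I + (r) where r = 2y^2 - 2x - 4y - 8; decide whether this ideal is the whole ring.
Run Buchberger on G together with r (pairs among the g_i already reduce to 0 since G is a Gröbner basis):
g_1 = y^3 - 37/6y^2 + 4/3x + 1/2y + 9, LT = y^3.
g_2 = x^2 + 2y^2 - 2x - 9y - 14, LT = x^2.
g_3 = xy - 5/3x - 8/3, LT = xy.
r = 2y^2 - 2x - 4y - 8, LT = y^2.

S(g_1,r): lcm = y^3. S = xy - 25/6y^2 + 4/3x + 9/2y + 9.
  leading term xy: subtract (1)·g_3 from xy - 25/6y^2 + 4/3x + 9/2y + 9 → -25/6y^2 + 3x + 9/2y + 35/3
  leading term y^2: subtract (-25/12)·r from -25/6y^2 + 3x + 9/2y + 35/3 → -7/6x - 23/6y - 5
  leading term x: no divisor's leading term divides it; move -7/6x to the remainder.
  leading term y: no divisor's leading term divides it; move -23/6y to the remainder.
  leading term 1: no divisor's leading term divides it; move -5 to the remainder.
  remainder -7/6x - 23/6y - 5 ≠ 0; add m_5 = -7/6x - 23/6y - 5 to the basis.

S(g_3,r): lcm = xy^2. S = x^2 + 1/3xy + 4x - 8/3y.
  leading term x^2: subtract (1)·g_2 from x^2 + 1/3xy + 4x - 8/3y → 1/3xy - 2y^2 + 6x + 19/3y + 14
  leading term xy: subtract (1/3)·g_3 from 1/3xy - 2y^2 + 6x + 19/3y + 14 → -2y^2 + 59/9x + 19/3y + 134/9
  leading term y^2: subtract (-1)·r from -2y^2 + 59/9x + 19/3y + 134/9 → 41/9x + 7/3y + 62/9
  leading term x: subtract (-82/21)·m_5 from 41/9x + 7/3y + 62/9 → -796/63y - 796/63
  leading term y: no divisor's leading term divides it; move -796/63y to the remainder.
  leading term 1: no divisor's leading term divides it; move -796/63 to the remainder.
  remainder -796/63y - 796/63 ≠ 0; add m_6 = -796/63y - 796/63 to the basis.

The other S-polynomials (S(g_1,g_2), S(g_1,g_3), S(g_2,g_3), S(g_2,r), S(g_1,m_5), S(g_2,m_5), S(g_3,m_5), S(r,m_5), S(g_1,m_6), S(g_2,m_6), S(g_3,m_6), S(r,m_6), S(m_5,m_6)) all reduce to 0 modulo the current basis, so we have a Gröbner basis.
Inter-reduce: drop elements whose leading term is divisible by another's, tail-reduce, and make monic.
Reduced Gröbner basis: {x + 1, y + 1}.
The reduced Gröbner basis of I + (p) is {x + 1, y + 1} ≠ {1}, a proper ideal, so the enlarged system stays consistent: p is independent of I, with normal form 2y^2 - 2x - 4y - 8.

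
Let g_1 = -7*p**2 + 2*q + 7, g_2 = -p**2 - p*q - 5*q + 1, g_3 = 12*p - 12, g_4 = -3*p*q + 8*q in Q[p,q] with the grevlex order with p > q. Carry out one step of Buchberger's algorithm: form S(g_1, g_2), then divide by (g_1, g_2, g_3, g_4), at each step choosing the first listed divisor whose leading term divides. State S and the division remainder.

lcm(LM(g_1), LM(g_2)) = p**2.
S = (lcm/LT(g_1))·g_1 − (lcm/LT(g_2))·g_2 = -p*q - 37/7*q.
Reduce S modulo (g_1, g_2, g_3, g_4) in that order:
  leading term p*q: subtract (-1/12*q)·g_3 from -p*q - 37/7*q → -44/7*q
  leading term q: no divisor's leading term divides it; move -44/7*q to the remainder.
The remainder -44/7*q is nonzero, so it would be added as the next basis element.

S(g_1, g_2) = -p*q - 37/7*q; remainder on division = -44/7*q.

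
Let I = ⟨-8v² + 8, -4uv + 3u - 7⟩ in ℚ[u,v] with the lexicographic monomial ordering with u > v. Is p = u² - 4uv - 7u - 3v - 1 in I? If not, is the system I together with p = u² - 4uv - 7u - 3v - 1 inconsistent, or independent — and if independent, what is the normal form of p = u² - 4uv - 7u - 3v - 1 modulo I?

u² - 4uv - 7u - 3v - 1 is independent of I; its normal form modulo I is 61v + 61.

First compute the reduced Gröbner basis of I by Buchberger's algorithm.
f_1 = -8v² + 8, LT = v².
f_2 = -4uv + 3u - 7, LT = uv.

S(f_1,f_2): lcm = uv². S = ¾uv - u - 7/4v.
  leading term uv: subtract (-3/16)·f_2 from ¾uv - u - 7/4v → -7/16u - 7/4v - 21/16
  leading term u: no divisor's leading term divides it; move -7/16u to the remainder.
  leading term v: no divisor's leading term divides it; move -7/4v to the remainder.
  leading term 1: no divisor's leading term divides it; move -21/16 to the remainder.
  remainder -7/16u - 7/4v - 21/16 ≠ 0; add h_3 = -7/16u - 7/4v - 21/16 to the basis.

The other S-polynomials (S(f_1,h_3), S(f_2,h_3)) all reduce to 0 modulo the current basis, so we have a Gröbner basis.
Inter-reduce: drop elements whose leading term is divisible by another's, tail-reduce, and make monic.
Reduced Gröbner basis: {u + 4v + 3, v² - 1}.
Label its elements g_1 = u + 4v + 3, g_2 = v² - 1.

Reduce p = u² - 4uv - 7u - 3v - 1 modulo G:
  leading term u²: subtract (u)·g_1 from u² - 4uv - 7u - 3v - 1 → -8uv - 10u - 3v - 1
  leading term uv: subtract (-8v)·g_1 from -8uv - 10u - 3v - 1 → -10u + 32v² + 21v - 1
  leading term u: subtract (-10)·g_1 from -10u + 32v² + 21v - 1 → 32v² + 61v + 29
  leading term v²: subtract (32)·g_2 from 32v² + 61v + 29 → 61v + 61
  leading term v: no divisor's leading term divides it; move 61v to the remainder.
  leading term 1: no divisor's leading term divides it; move 61 to the remainder.
  normal form = 61v + 61.
The normal form is nonzero, so p ∉ I. Since p minus its normal form lies in I, I + (p) = I + (r) where r = 61v + 61; decide whether this ideal is the whole ring.
Run Buchberger on G together with r (pairs among the g_i already reduce to 0 since G is a Gröbner basis):
g_1 = u + 4v + 3, LT = u.
g_2 = v² - 1, LT = v².
r = 61v + 61, LT = v.

The S-polynomials (S(g_1,g_2), S(g_1,r), S(g_2,r)) all reduce to 0 modulo the current basis, so we have a Gröbner basis.
Inter-reduce: drop elements whose leading term is divisible by another's, tail-reduce, and make monic.
Reduced Gröbner basis: {u - 1, v + 1}.
The reduced Gröbner basis of I + (p) is {u - 1, v + 1} ≠ {1}, a proper ideal, so the enlarged system stays consistent: p is independent of I, with normal form 61v + 61.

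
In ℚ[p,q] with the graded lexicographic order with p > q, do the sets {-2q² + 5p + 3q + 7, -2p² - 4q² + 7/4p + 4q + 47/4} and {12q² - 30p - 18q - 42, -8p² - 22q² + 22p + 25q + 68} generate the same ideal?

Yes, the ideals are equal.

For a fixed monomial order, each ideal has a unique reduced Gröbner basis; comparing bases decides equality.
Buchberger on the first generating set:
f_1 = -2q² + 5p + 3q + 7, LT = q².
f_2 = -2p² - 4q² + 7/4p + 4q + 47/4, LT = p².

S(f_1,f_2): leading monomials are coprime, so the S-polynomial reduces to 0 (Buchberger's first criterion).
Every S-polynomial of the final basis reduces to 0, so we have a Gröbner basis.
Inter-reduce: drop elements whose leading term is divisible by another's, tail-reduce, and make monic.
Reduced Gröbner basis: {p² + 33/8p + q + 9/8, q² - 5/2p - 3/2q - 7/2}.

Buchberger on the second generating set:
h_1 = 12q² - 30p - 18q - 42, LT = q².
h_2 = -8p² - 22q² + 22p + 25q + 68, LT = p².

S(h_1,h_2): leading monomials are coprime, so the S-polynomial reduces to 0 (Buchberger's first criterion).
Every S-polynomial of the final basis reduces to 0, so we have a Gröbner basis.
Inter-reduce: drop elements whose leading term is divisible by another's, tail-reduce, and make monic.
Reduced Gröbner basis: {p² + 33/8p + q + 9/8, q² - 5/2p - 3/2q - 7/2}.

Same reduced basis, so the two generating sets span the same ideal.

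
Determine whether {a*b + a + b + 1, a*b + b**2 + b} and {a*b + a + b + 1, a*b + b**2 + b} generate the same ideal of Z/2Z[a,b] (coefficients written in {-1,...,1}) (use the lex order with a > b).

Yes, the ideals are equal.

Since reduced Gröbner bases are canonical representatives of ideals under a given ordering, it suffices to compute and compare them.
Buchberger on the first generating set:
f_1 = a*b + a + b + 1, LT = a*b.
f_2 = a*b + b**2 + b, LT = a*b.

S(f_1,f_2): lcm = a*b. S = a + b**2 + 1.
  reduce S modulo (f_1, f_2):
  remainder a + b**2 + 1 ≠ 0; add g_3 = a + b**2 + 1 to the basis.

S(f_1,g_3): lcm = a*b. S = a + b**3 + 1.
  reduce S modulo (f_1, f_2, g_3):
  remainder b**3 + b**2 ≠ 0; add g_4 = b**3 + b**2 to the basis.

The other S-polynomials (S(f_2,g_3), S(f_1,g_4), S(f_2,g_4), S(g_3,g_4)) all reduce to 0 modulo the current basis, so we have a Gröbner basis.
Inter-reduce: drop elements whose leading term is divisible by another's, tail-reduce, and make monic.
Reduced Gröbner basis: {a + b**2 + 1, b**3 + b**2}.

Buchberger on the second generating set:
h_1 = a*b + a + b + 1, LT = a*b.
h_2 = a*b + b**2 + b, LT = a*b.

S(h_1,h_2): lcm = a*b. S = a + b**2 + 1.
  reduce S modulo (h_1, h_2):
  remainder a + b**2 + 1 ≠ 0; add k_3 = a + b**2 + 1 to the basis.

S(h_1,k_3): lcm = a*b. S = a + b**3 + 1.
  reduce S modulo (h_1, h_2, k_3):
  remainder b**3 + b**2 ≠ 0; add k_4 = b**3 + b**2 to the basis.

The other S-polynomials (S(h_2,k_3), S(h_1,k_4), S(h_2,k_4), S(k_3,k_4)) all reduce to 0 modulo the current basis, so we have a Gröbner basis.
Inter-reduce: drop elements whose leading term is divisible by another's, tail-reduce, and make monic.
Reduced Gröbner basis: {a + b**2 + 1, b**3 + b**2}.

Same reduced basis, so the two generating sets span the same ideal.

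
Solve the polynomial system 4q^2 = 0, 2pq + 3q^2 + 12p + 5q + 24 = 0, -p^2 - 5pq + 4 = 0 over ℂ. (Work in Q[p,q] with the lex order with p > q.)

Compute a lex Gröbner basis by Buchberger's algorithm.
f_1 = 4q^2, LT = q^2.
f_2 = 2pq + 12p + 3q^2 + 5q + 24, LT = pq.
f_3 = -p^2 - 5pq + 4, LT = p^2.

S(f_1,f_2): lcm = pq^2. S = -6pq - 3/2q^3 - 5/2q^2 - 12q.
  leading term pq: subtract (-3)·f_2 from -6pq - 3/2q^3 - 5/2q^2 - 12q → 36p - 3/2q^3 + 13/2q^2 + 3q + 72
  leading term p: no divisor's leading term divides it; move 36p to the remainder.
  leading term q^3: subtract (-3/8q)·f_1 from -3/2q^3 + 13/2q^2 + 3q + 72 → 13/2q^2 + 3q + 72
  leading term q^2: subtract (13/8)·f_1 from 13/2q^2 + 3q + 72 → 3q + 72
  leading term q: no divisor's leading term divides it; move 3q to the remainder.
  leading term 1: no divisor's leading term divides it; move 72 to the remainder.
  remainder 36p + 3q + 72 ≠ 0; add h_4 = 36p + 3q + 72 to the basis.

S(f_2,f_3): lcm = p^2q. S = 6p^2 - 7/2pq^2 + 5/2pq + 12p + 4q.
  leading term p^2: subtract (-6)·f_3 from 6p^2 - 7/2pq^2 + 5/2pq + 12p + 4q → -7/2pq^2 - 55/2pq + 12p + 4q + 24
  leading term pq^2: subtract (-7/8p)·f_1 from -7/2pq^2 - 55/2pq + 12p + 4q + 24 → -55/2pq + 12p + 4q + 24
  leading term pq: subtract (-55/4)·f_2 from -55/2pq + 12p + 4q + 24 → 177p + 165/4q^2 + 291/4q + 354
  leading term p: subtract (59/12)·h_4 from 177p + 165/4q^2 + 291/4q + 354 → 165/4q^2 + 58q
  leading term q^2: subtract (165/16)·f_1 from 165/4q^2 + 58q → 58q
  leading term q: no divisor's leading term divides it; move 58q to the remainder.
  remainder 58q ≠ 0; add h_5 = 58q to the basis.

The other S-polynomials (S(f_1,f_3), S(f_1,h_4), S(f_2,h_4), S(f_3,h_4), S(f_1,h_5), S(f_2,h_5), S(f_3,h_5), S(h_4,h_5)) all reduce to 0 modulo the current basis, so we have a Gröbner basis.
Inter-reduce: drop elements whose leading term is divisible by another's, tail-reduce, and make monic.
Reduced Gröbner basis: {p + 2, q}.

Elimination: the polynomial q lies in the elimination ideal for q, so q ∈ {0}. For each such q, the remaining basis elements (now univariate) give the rest of the solution.
  q = 0: the earlier basis element becomes p + 2 = 0, giving p = -2 — point (-2, 0).
Substituting each solution back into the original system confirms all equations vanish.
This is the nonlinear analogue of row-reducing a linear system.

{(-2, 0)}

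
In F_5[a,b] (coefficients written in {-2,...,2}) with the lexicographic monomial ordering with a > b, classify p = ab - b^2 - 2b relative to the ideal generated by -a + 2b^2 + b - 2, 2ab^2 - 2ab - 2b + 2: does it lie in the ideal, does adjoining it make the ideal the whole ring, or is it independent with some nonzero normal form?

First compute the reduced Gröbner basis of I by Buchberger's algorithm.
f_1 = -a + 2b^2 + b - 2, LT = a.
f_2 = 2ab^2 - 2ab - 2b + 2, LT = ab^2.

S(f_1,f_2): lcm = ab^2. S = ab - 2b^4 - b^3 + 2b^2 + b - 1.
  leading term ab: subtract (-b)·f_1 from ab - 2b^4 - b^3 + 2b^2 + b - 1 → -2b^4 + b^3 - 2b^2 - b - 1
  leading term b^4: no divisor's leading term divides it; move -2b^4 to the remainder.
  leading term b^3: no divisor's leading term divides it; move b^3 to the remainder.
  leading term b^2: no divisor's leading term divides it; move -2b^2 to the remainder.
  leading term b: no divisor's leading term divides it; move -b to the remainder.
  leading term 1: no divisor's leading term divides it; move -1 to the remainder.
  remainder -2b^4 + b^3 - 2b^2 - b - 1 ≠ 0; add h_3 = -2b^4 + b^3 - 2b^2 - b - 1 to the basis.

The other S-polynomials (S(f_1,h_3), S(f_2,h_3)) all reduce to 0 modulo the current basis, so we have a Gröbner basis.
Inter-reduce: drop elements whose leading term is divisible by another's, tail-reduce, and make monic.
Reduced Gröbner basis: {a - 2b^2 - b + 2, b^4 + 2b^3 + b^2 - 2b - 2}.
Label its elements g_1 = a - 2b^2 - b + 2, g_2 = b^4 + 2b^3 + b^2 - 2b - 2.

Reduce p = ab - b^2 - 2b modulo G:
  leading term ab: subtract (b)·g_1 from ab - b^2 - 2b → 2b^3 + b
  leading term b^3: no divisor's leading term divides it; move 2b^3 to the remainder.
  leading term b: no divisor's leading term divides it; move b to the remainder.
  normal form = 2b^3 + b.
The normal form is nonzero, so p ∉ I. Since p minus its normal form lies in I, I + (p) = I + (r) where r = 2b^3 + b; decide whether this ideal is the whole ring.
Run Buchberger on G together with r (pairs among the g_i already reduce to 0 since G is a Gröbner basis):
g_1 = a - 2b^2 - b + 2, LT = a.
g_2 = b^4 + 2b^3 + b^2 - 2b - 2, LT = b^4.
r = 2b^3 + b, LT = b^3.

S(g_2,r): lcm = b^4. S = 2b^3 - 2b^2 - 2b - 2.
  leading term b^3: subtract (1)·r from 2b^3 - 2b^2 - 2b - 2 → -2b^2 + 2b - 2
  leading term b^2: no divisor's leading term divides it; move -2b^2 to the remainder.
  leading term b: no divisor's leading term divides it; move 2b to the remainder.
  leading term 1: no divisor's leading term divides it; move -2 to the remainder.
  remainder -2b^2 + 2b - 2 ≠ 0; add m_4 = -2b^2 + 2b - 2 to the basis.

S(g_2,m_4): lcm = b^4. S = -2b^3 - 2b - 2.
  leading term b^3: subtract (-1)·r from -2b^3 - 2b - 2 → -b - 2
  leading term b: no divisor's leading term divides it; move -b to the remainder.
  leading term 1: no divisor's leading term divides it; move -2 to the remainder.
  remainder -b - 2 ≠ 0; add m_5 = -b - 2 to the basis.

S(r,m_4): lcm = b^3. S = b^2 + 2b.
  leading term b^2: subtract (2)·m_4 from b^2 + 2b → -2b - 1
  leading term b: subtract (2)·m_5 from -2b - 1 → -2
  leading term 1: no divisor's leading term divides it; move -2 to the remainder.
  remainder -2 ≠ 0; add m_6 = -2 to the basis.

The other S-polynomials (S(g_1,g_2), S(g_1,r), S(g_1,m_4), S(g_1,m_5), S(g_2,m_5), S(r,m_5), S(m_4,m_5), S(g_1,m_6), S(g_2,m_6), S(r,m_6), S(m_4,m_6), S(m_5,m_6)) all reduce to 0 modulo the current basis, so we have a Gröbner basis.
Inter-reduce: drop elements whose leading term is divisible by another's, tail-reduce, and make monic.
Reduced Gröbner basis: {1}.
The reduced Gröbner basis of I + (p) is {1}: the ideal is the whole ring, so the enlarged system has no common solution — adjoining p is inconsistent.

Adjoining ab - b^2 - 2b makes the ideal the whole ring: the system is inconsistent.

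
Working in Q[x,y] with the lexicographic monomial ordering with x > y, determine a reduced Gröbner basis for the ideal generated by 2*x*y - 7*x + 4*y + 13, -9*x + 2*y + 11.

f_1 = 2*x*y - 7*x + 4*y + 13, LT = x*y.
f_2 = -9*x + 2*y + 11, LT = x.

S(f_1,f_2): lcm = x*y. S = -7/2*x + 2/9*y**2 + 29/9*y + 13/2.
  leading term x: subtract (7/18)·f_2 from -7/2*x + 2/9*y**2 + 29/9*y + 13/2 → 2/9*y**2 + 22/9*y + 20/9
  leading term y**2: no divisor's leading term divides it; move 2/9*y**2 to the remainder.
  leading term y: no divisor's leading term divides it; move 22/9*y to the remainder.
  leading term 1: no divisor's leading term divides it; move 20/9 to the remainder.
  remainder 2/9*y**2 + 22/9*y + 20/9 ≠ 0; add g_3 = 2/9*y**2 + 22/9*y + 20/9 to the basis.

The other S-polynomials (S(f_1,g_3), S(f_2,g_3)) all reduce to 0 modulo the current basis, so we have a Gröbner basis.
Inter-reduce: drop elements whose leading term is divisible by another's, tail-reduce, and make monic.

G = {x - 2/9*y - 11/9, y**2 + 11*y + 10}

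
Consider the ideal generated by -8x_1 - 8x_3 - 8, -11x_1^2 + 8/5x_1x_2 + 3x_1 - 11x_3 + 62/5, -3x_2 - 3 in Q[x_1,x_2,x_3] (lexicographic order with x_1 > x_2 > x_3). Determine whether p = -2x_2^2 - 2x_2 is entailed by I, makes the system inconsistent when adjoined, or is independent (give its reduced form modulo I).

-2x_2^2 - 2x_2 lies in I (it reduces to 0).

First compute the reduced Gröbner basis of I by Buchberger's algorithm.
f_1 = -8x_1 - 8x_3 - 8, LT = x_1.
f_2 = -11x_1^2 + 8/5x_1x_2 + 3x_1 - 11x_3 + 62/5, LT = x_1^2.
f_3 = -3x_2 - 3, LT = x_2.

S(f_1,f_2): lcm = x_1^2. S = 8/55x_1x_2 + x_1x_3 + 14/11x_1 - x_3 + 62/55.
  reduce S modulo (f_1, f_2, f_3):
  remainder -x_3^2 - 172/55x_3 ≠ 0; add h_4 = -x_3^2 - 172/55x_3 to the basis.

The other S-polynomials (S(f_1,f_3), S(f_2,f_3), S(f_1,h_4), S(f_2,h_4), S(f_3,h_4)) all reduce to 0 modulo the current basis, so we have a Gröbner basis.
Inter-reduce: drop elements whose leading term is divisible by another's, tail-reduce, and make monic.
Reduced Gröbner basis: {x_1 + x_3 + 1, x_2 + 1, x_3^2 + 172/55x_3}.
Label its elements g_1 = x_1 + x_3 + 1, g_2 = x_2 + 1, g_3 = x_3^2 + 172/55x_3.

Reduce p = -2x_2^2 - 2x_2 modulo G:
  leading term x_2^2: subtract (-2x_2)·g_2 from -2x_2^2 - 2x_2 → 0
  normal form = 0.
Since the normal form is 0, p ∈ I.

The remainder on division by a Gröbner basis is unique — it is the normal form.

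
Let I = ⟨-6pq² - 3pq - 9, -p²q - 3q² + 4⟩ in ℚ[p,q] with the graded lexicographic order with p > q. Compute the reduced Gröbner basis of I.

G = {pq² + ½pq + 3/2, q³ + ½q² - ½p - 4/3q - ⅔, p² + 8/3pq + 4/3p + 3q}

Buchberger's algorithm terminates because the ascending chain of leading-term ideals stabilizes.

f_1 = -6pq² - 3pq - 9, LT = pq².
f_2 = -p²q - 3q² + 4, LT = p²q.

S(f_1,f_2): lcm = p²q². S = ½p²q - 3q³ + 3/2p + 4q.
  leading term p²q: subtract (-½)·f_2 from ½p²q - 3q³ + 3/2p + 4q → -3q³ - 3/2q² + 3/2p + 4q + 2
  leading term q³: no divisor's leading term divides it; move -3q³ to the remainder.
  leading term q²: no divisor's leading term divides it; move -3/2q² to the remainder.
  leading term p: no divisor's leading term divides it; move 3/2p to the remainder.
  leading term q: no divisor's leading term divides it; move 4q to the remainder.
  leading term 1: no divisor's leading term divides it; move 2 to the remainder.
  remainder -3q³ - 3/2q² + 3/2p + 4q + 2 ≠ 0; add g_3 = -3q³ - 3/2q² + 3/2p + 4q + 2 to the basis.

S(f_1,g_3): lcm = pq³. S = ½p² + 4/3pq + ⅔p + 3/2q.
  leading term p²: no divisor's leading term divides it; move ½p² to the remainder.
  leading term pq: no divisor's leading term divides it; move 4/3pq to the remainder.
  leading term p: no divisor's leading term divides it; move ⅔p to the remainder.
  leading term q: no divisor's leading term divides it; move 3/2q to the remainder.
  remainder ½p² + 4/3pq + ⅔p + 3/2q ≠ 0; add g_4 = ½p² + 4/3pq + ⅔p + 3/2q to the basis.

The other S-polynomials (S(f_2,g_3), S(f_1,g_4), S(f_2,g_4), S(g_3,g_4)) all reduce to 0 modulo the current basis, so we have a Gröbner basis.
Inter-reduce: drop elements whose leading term is divisible by another's, tail-reduce, and make monic.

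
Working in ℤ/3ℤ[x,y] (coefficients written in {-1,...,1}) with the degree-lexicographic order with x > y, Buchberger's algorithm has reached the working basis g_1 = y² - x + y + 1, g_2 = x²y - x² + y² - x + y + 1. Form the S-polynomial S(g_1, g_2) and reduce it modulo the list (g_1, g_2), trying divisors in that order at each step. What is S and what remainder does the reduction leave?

lcm(LM(g_1), LM(g_2)) = x²y².
S = (lcm/LT(g_1))·g_1 − (lcm/LT(g_2))·g_2 = -x³ - x²y - y³ + x² + xy - y² - y.
Reduce S modulo (g_1, g_2) in that order:
  leading term x³: no divisor's leading term divides it; move -x³ to the remainder.
  leading term x²y: subtract (-1)·g_2 from -x²y - y³ + x² + xy - y² - y → -y³ + xy - x + 1
  leading term y³: subtract (-y)·g_1 from -y³ + xy - x + 1 → y² - x + y + 1
  leading term y²: subtract (1)·g_1 from y² - x + y + 1 → 0
The remainder -x³ is nonzero, so it would be added as the next basis element.

S(g_1, g_2) = -x³ - x²y - y³ + x² + xy - y² - y; remainder on division = -x³.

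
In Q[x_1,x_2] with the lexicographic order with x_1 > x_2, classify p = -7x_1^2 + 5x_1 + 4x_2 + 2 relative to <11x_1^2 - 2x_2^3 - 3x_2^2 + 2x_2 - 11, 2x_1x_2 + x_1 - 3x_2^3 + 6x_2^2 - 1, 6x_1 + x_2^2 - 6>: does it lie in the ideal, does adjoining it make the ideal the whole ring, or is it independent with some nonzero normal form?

First compute the reduced Gröbner basis of I by Buchberger's algorithm.
f_1 = 11x_1^2 - 2x_2^3 - 3x_2^2 + 2x_2 - 11, LT = x_1^2.
f_2 = 2x_1x_2 + x_1 - 3x_2^3 + 6x_2^2 - 1, LT = x_1x_2.
f_3 = 6x_1 + x_2^2 - 6, LT = x_1.

S(f_1,f_2): lcm = x_1^2x_2. S = -1/2x_1^2 + 3/2x_1x_2^3 - 3x_1x_2^2 + 1/2x_1 - 2/11x_2^4 - 3/11x_2^3 + 2/11x_2^2 - x_2.
  reduce S modulo (f_1, f_2, f_3):
  remainder 9/4x_2^5 - 907/88x_2^4 + 2411/176x_2^3 - 5023/1056x_2^2 - 245/88x_2 ≠ 0; add h_4 = 9/4x_2^5 - 907/88x_2^4 + 2411/176x_2^3 - 5023/1056x_2^2 - 245/88x_2 to the basis.

S(f_1,f_3): lcm = x_1^2. S = -1/6x_1x_2^2 + x_1 - 2/11x_2^3 - 3/11x_2^2 + 2/11x_2 - 1.
  reduce S modulo (f_1, f_2, f_3, h_4):
  remainder -1/4x_2^4 + 39/88x_2^3 - 1081/1584x_2^2 + 13/132x_2 ≠ 0; add h_5 = -1/4x_2^4 + 39/88x_2^3 - 1081/1584x_2^2 + 13/132x_2 to the basis.

S(f_2,f_3): lcm = x_1x_2. S = 1/2x_1 - 5/3x_2^3 + 3x_2^2 + x_2 - 1/2.
  reduce S modulo (f_1, f_2, f_3, h_4, h_5):
  remainder -5/3x_2^3 + 35/12x_2^2 + x_2 ≠ 0; add h_6 = -5/3x_2^3 + 35/12x_2^2 + x_2 to the basis.

S(f_2,h_4): lcm = x_1x_2^5. S = 503/99x_1x_2^4 - 2411/396x_1x_2^3 + 5023/2376x_1x_2^2 + 245/198x_1x_2 - 3/2x_2^7 + 3x_2^6 - 1/2x_2^4.
  reduce S modulo (f_1, f_2, f_3, h_4, h_5, h_6):
  remainder -182399/114048x_2^2 + 1883/9504x_2 ≠ 0; add h_7 = -182399/114048x_2^2 + 1883/9504x_2 to the basis.

S(f_2,h_5): lcm = x_1x_2^4. S = 25/11x_1x_2^3 - 1081/396x_1x_2^2 + 13/33x_1x_2 - 3/2x_2^6 + 3x_2^5 - 1/2x_2^3.
  reduce S modulo (f_1, f_2, f_3, h_4, h_5, h_6, h_7):
  remainder -50384848/141880365x_2 ≠ 0; add h_8 = -50384848/141880365x_2 to the basis.

The other S-polynomials (S(f_1,h_4), S(f_3,h_4), S(f_1,h_5), S(f_3,h_5), S(h_4,h_5), S(f_1,h_6), S(f_2,h_6), S(f_3,h_6), S(h_4,h_6), S(h_5,h_6), S(f_1,h_7), S(f_2,h_7), S(f_3,h_7), S(h_4,h_7), S(h_5,h_7), S(h_6,h_7), S(f_1,h_8), S(f_2,h_8), S(f_3,h_8), S(h_4,h_8), S(h_5,h_8), S(h_6,h_8), S(h_7,h_8)) all reduce to 0 modulo the current basis, so we have a Gröbner basis.
Inter-reduce: drop elements whose leading term is divisible by another's, tail-reduce, and make monic.
Reduced Gröbner basis: {x_1 - 1, x_2}.
Label its elements g_1 = x_1 - 1, g_2 = x_2.

Reduce p = -7x_1^2 + 5x_1 + 4x_2 + 2 modulo G:
  leading term x_1^2: subtract (-7x_1)·g_1 from -7x_1^2 + 5x_1 + 4x_2 + 2 → -2x_1 + 4x_2 + 2
  leading term x_1: subtract (-2)·g_1 from -2x_1 + 4x_2 + 2 → 4x_2
  leading term x_2: subtract (4)·g_2 from 4x_2 → 0
  normal form = 0.
Since the normal form is 0, p ∈ I.

The remainder on division by a Gröbner basis is unique — it is the normal form.

-7x_1^2 + 5x_1 + 4x_2 + 2 lies in I (it reduces to 0).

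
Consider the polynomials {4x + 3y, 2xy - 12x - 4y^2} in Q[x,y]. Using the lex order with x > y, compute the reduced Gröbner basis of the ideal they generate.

G = {x + 3/4y, y^2 - 18/11y}

This is the nonlinear analogue of row-reducing a linear system.

f_1 = 4x + 3y, LT = x.
f_2 = 2xy - 12x - 4y^2, LT = xy.

S(f_1,f_2): lcm = xy. S = 6x + 11/4y^2.
  reduce S modulo (f_1, f_2):
  remainder 11/4y^2 - 9/2y ≠ 0; add g_3 = 11/4y^2 - 9/2y to the basis.

The other S-polynomials (S(f_1,g_3), S(f_2,g_3)) all reduce to 0 modulo the current basis, so we have a Gröbner basis.
Inter-reduce: drop elements whose leading term is divisible by another's, tail-reduce, and make monic.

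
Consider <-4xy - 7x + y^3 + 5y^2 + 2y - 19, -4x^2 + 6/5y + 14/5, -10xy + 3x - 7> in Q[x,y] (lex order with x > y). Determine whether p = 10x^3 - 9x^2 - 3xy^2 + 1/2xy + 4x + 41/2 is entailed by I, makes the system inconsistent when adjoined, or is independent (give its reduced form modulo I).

First compute the reduced Gröbner basis of I by Buchberger's algorithm.
f_1 = -4xy - 7x + y^3 + 5y^2 + 2y - 19, LT = xy.
f_2 = -4x^2 + 6/5y + 14/5, LT = x^2.
f_3 = -10xy + 3x - 7, LT = xy.

S(f_1,f_2): lcm = x^2y. S = 7/4x^2 - 1/4xy^3 - 5/4xy^2 - 1/2xy + 19/4x + 3/10y^2 + 7/10y.
  reduce S modulo (f_1, f_2, f_3):
  remainder 803/256x - 1/16y^5 - 33/64y^4 - 233/256y^3 + 2859/1280y^2 + 3549/640y - 4037/1280 ≠ 0; add h_4 = 803/256x - 1/16y^5 - 33/64y^4 - 233/256y^3 + 2859/1280y^2 + 3549/640y - 4037/1280 to the basis.

S(f_1,f_3): lcm = xy. S = 41/20x - 1/4y^3 - 5/4y^2 - 1/2y + 81/20.
  reduce S modulo (f_1, f_2, f_3, h_4):
  remainder 164/4015y^5 + 123/365y^4 + 2769/8030y^3 - 108797/40150y^2 - 82792/20075y + 11153/1825 ≠ 0; add h_5 = 164/4015y^5 + 123/365y^4 + 2769/8030y^3 - 108797/40150y^2 - 82792/20075y + 11153/1825 to the basis.

S(f_2,f_3): lcm = x^2y. S = 3/10x^2 - 7/10x - 3/10y^2 - 7/10y.
  reduce S modulo (f_1, f_2, f_3, h_4, h_5):
  remainder -7/82y^3 - 149/205y^2 - 3201/4100y + 6531/4100 ≠ 0; add h_6 = -7/82y^3 - 149/205y^2 - 3201/4100y + 6531/4100 to the basis.

S(f_1,h_4): lcm = xy. S = 7/4x + 16/803y^6 + 12/73y^5 + 233/803y^4 - 15451/16060y^3 - 48467/16060y^2 + 369/730y + 19/4.
  reduce S modulo (f_1, f_2, f_3, h_4, h_5, h_6):
  remainder 712/245y^2 + 21957/4900y - 5171/700 ≠ 0; add h_7 = 712/245y^2 + 21957/4900y - 5171/700 to the basis.

S(f_2,h_4): lcm = x^2. S = 16/803xy^5 + 12/73xy^4 + 233/803xy^3 - 2859/4015xy^2 - 7098/4015xy + 367/365x - 3/10y - 7/10.
  reduce S modulo (f_1, f_2, f_3, h_4, h_5, h_6, h_7):
  remainder 27137023/116768000y - 27137023/116768000 ≠ 0; add h_8 = 27137023/116768000y - 27137023/116768000 to the basis.

The other S-polynomials (S(f_3,h_4), S(f_1,h_5), S(f_2,h_5), S(f_3,h_5), S(h_4,h_5), S(f_1,h_6), S(f_2,h_6), S(f_3,h_6), S(h_4,h_6), S(h_5,h_6), S(f_1,h_7), S(f_2,h_7), S(f_3,h_7), S(h_4,h_7), S(h_5,h_7), S(h_6,h_7), S(f_1,h_8), S(f_2,h_8), S(f_3,h_8), S(h_4,h_8), S(h_5,h_8), S(h_6,h_8), S(h_7,h_8)) all reduce to 0 modulo the current basis, so we have a Gröbner basis.
Inter-reduce: drop elements whose leading term is divisible by another's, tail-reduce, and make monic.
Reduced Gröbner basis: {x + 1, y - 1}.
Label its elements g_1 = x + 1, g_2 = y - 1.

Reduce p = 10x^3 - 9x^2 - 3xy^2 + 1/2xy + 4x + 41/2 modulo G:
  leading term x^3: subtract (10x^2)·g_1 from 10x^3 - 9x^2 - 3xy^2 + 1/2xy + 4x + 41/2 → -19x^2 - 3xy^2 + 1/2xy + 4x + 41/2
  leading term x^2: subtract (-19x)·g_1 from -19x^2 - 3xy^2 + 1/2xy + 4x + 41/2 → -3xy^2 + 1/2xy + 23x + 41/2
  leading term xy^2: subtract (-3y^2)·g_1 from -3xy^2 + 1/2xy + 23x + 41/2 → 1/2xy + 23x + 3y^2 + 41/2
  leading term xy: subtract (1/2y)·g_1 from 1/2xy + 23x + 3y^2 + 41/2 → 23x + 3y^2 - 1/2y + 41/2
  leading term x: subtract (23)·g_1 from 23x + 3y^2 - 1/2y + 41/2 → 3y^2 - 1/2y - 5/2
  leading term y^2: subtract (3y)·g_2 from 3y^2 - 1/2y - 5/2 → 5/2y - 5/2
  leading term y: subtract (5/2)·g_2 from 5/2y - 5/2 → 0
  normal form = 0.
Since the normal form is 0, p ∈ I.

10x^3 - 9x^2 - 3xy^2 + 1/2xy + 4x + 41/2 lies in I (it reduces to 0).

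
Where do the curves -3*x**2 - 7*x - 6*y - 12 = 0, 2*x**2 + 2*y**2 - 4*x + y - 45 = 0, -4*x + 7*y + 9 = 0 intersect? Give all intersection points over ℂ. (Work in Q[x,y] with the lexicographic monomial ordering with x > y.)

Compute a lex Gröbner basis by Buchberger's algorithm.
f_1 = -3*x**2 - 7*x - 6*y - 12, LT = x**2.
f_2 = 2*x**2 - 4*x + 2*y**2 + y - 45, LT = x**2.
f_3 = -4*x + 7*y + 9, LT = x.

S(f_1,f_2): lcm = x**2. S = 13/3*x - y**2 + 3/2*y + 53/2.
  reduce S modulo (f_1, f_2, f_3):
  remainder -y**2 + 109/12*y + 145/4 ≠ 0; add h_4 = -y**2 + 109/12*y + 145/4 to the basis.

S(f_1,f_3): lcm = x**2. S = 7/4*x*y + 55/12*x + 2*y + 4.
  reduce S modulo (f_1, f_2, f_3, h_4):
  remainder 8021/192*y + 8021/64 ≠ 0; add h_5 = 8021/192*y + 8021/64 to the basis.

The other S-polynomials (S(f_2,f_3), S(f_1,h_4), S(f_2,h_4), S(f_3,h_4), S(f_1,h_5), S(f_2,h_5), S(f_3,h_5), S(h_4,h_5)) all reduce to 0 modulo the current basis, so we have a Gröbner basis.
Inter-reduce: drop elements whose leading term is divisible by another's, tail-reduce, and make monic.
Reduced Gröbner basis: {x + 3, y + 3}.

Since the basis is lex-ordered, y + 3 is univariate in y. Its roots are {-3}. Back-substituting each root into the other basis elements fixes the other coordinates.
  y = -3: the earlier basis element becomes x + 3 = 0, giving x = -3 — point (-3, -3).

{(-3, -3)}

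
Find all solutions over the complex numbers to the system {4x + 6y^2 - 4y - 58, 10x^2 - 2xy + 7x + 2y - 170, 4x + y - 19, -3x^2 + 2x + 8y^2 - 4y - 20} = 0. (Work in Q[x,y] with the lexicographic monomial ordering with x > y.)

Compute a lex Gröbner basis by Buchberger's algorithm.
f_1 = 4x + 6y^2 - 4y - 58, LT = x.
f_2 = 10x^2 - 2xy + 7x + 2y - 170, LT = x^2.
f_3 = 4x + y - 19, LT = x.
f_4 = -3x^2 + 2x + 8y^2 - 4y - 20, LT = x^2.

S(f_1,f_2): lcm = x^2. S = 3/2xy^2 - 4/5xy - 76/5x - 1/5y + 17.
  leading term xy^2: subtract (3/8y^2)·f_1 from 3/2xy^2 - 4/5xy - 76/5x - 1/5y + 17 → -4/5xy - 76/5x - 9/4y^4 + 3/2y^3 + 87/4y^2 - 1/5y + 17
  leading term xy: subtract (-1/5y)·f_1 from -4/5xy - 76/5x - 9/4y^4 + 3/2y^3 + 87/4y^2 - 1/5y + 17 → -76/5x - 9/4y^4 + 27/10y^3 + 419/20y^2 - 59/5y + 17
  leading term x: subtract (-19/5)·f_1 from -76/5x - 9/4y^4 + 27/10y^3 + 419/20y^2 - 59/5y + 17 → -9/4y^4 + 27/10y^3 + 175/4y^2 - 27y - 1017/5
  leading term y^4: no divisor's leading term divides it; move -9/4y^4 to the remainder.
  leading term y^3: no divisor's leading term divides it; move 27/10y^3 to the remainder.
  leading term y^2: no divisor's leading term divides it; move 175/4y^2 to the remainder.
  leading term y: no divisor's leading term divides it; move -27y to the remainder.
  leading term 1: no divisor's leading term divides it; move -1017/5 to the remainder.
  remainder -9/4y^4 + 27/10y^3 + 175/4y^2 - 27y - 1017/5 ≠ 0; add h_5 = -9/4y^4 + 27/10y^3 + 175/4y^2 - 27y - 1017/5 to the basis.

S(f_1,f_3): lcm = x. S = 3/2y^2 - 5/4y - 39/4.
  leading term y^2: no divisor's leading term divides it; move 3/2y^2 to the remainder.
  leading term y: no divisor's leading term divides it; move -5/4y to the remainder.
  leading term 1: no divisor's leading term divides it; move -39/4 to the remainder.
  remainder 3/2y^2 - 5/4y - 39/4 ≠ 0; add h_6 = 3/2y^2 - 5/4y - 39/4 to the basis.

S(f_1,f_4): lcm = x^2. S = 3/2xy^2 - xy - 83/6x + 8/3y^2 - 4/3y - 20/3.
  leading term xy^2: subtract (3/8y^2)·f_1 from 3/2xy^2 - xy - 83/6x + 8/3y^2 - 4/3y - 20/3 → -xy - 83/6x - 9/4y^4 + 3/2y^3 + 293/12y^2 - 4/3y - 20/3
  leading term xy: subtract (-1/4y)·f_1 from -xy - 83/6x - 9/4y^4 + 3/2y^3 + 293/12y^2 - 4/3y - 20/3 → -83/6x - 9/4y^4 + 3y^3 + 281/12y^2 - 95/6y - 20/3
  leading term x: subtract (-83/24)·f_1 from -83/6x - 9/4y^4 + 3y^3 + 281/12y^2 - 95/6y - 20/3 → -9/4y^4 + 3y^3 + 265/6y^2 - 89/3y - 829/4
  leading term y^4: subtract (1)·h_5 from -9/4y^4 + 3y^3 + 265/6y^2 - 89/3y - 829/4 → 3/10y^3 + 5/12y^2 - 8/3y - 77/20
  leading term y^3: subtract (1/5y)·h_6 from 3/10y^3 + 5/12y^2 - 8/3y - 77/20 → 2/3y^2 - 43/60y - 77/20
  leading term y^2: subtract (4/9)·h_6 from 2/3y^2 - 43/60y - 77/20 → -29/180y + 29/60
  leading term y: no divisor's leading term divides it; move -29/180y to the remainder.
  leading term 1: no divisor's leading term divides it; move 29/60 to the remainder.
  remainder -29/180y + 29/60 ≠ 0; add h_7 = -29/180y + 29/60 to the basis.

S(f_2,f_3): lcm = x^2. S = -9/20xy + 109/20x + 1/5y - 17.
  leading term xy: subtract (-9/80y)·f_1 from -9/20xy + 109/20x + 1/5y - 17 → 109/20x + 27/40y^3 - 9/20y^2 - 253/40y - 17
  leading term x: subtract (109/80)·f_1 from 109/20x + 27/40y^3 - 9/20y^2 - 253/40y - 17 → 27/40y^3 - 69/8y^2 - 7/8y + 2481/40
  leading term y^3: subtract (9/20y)·h_6 from 27/40y^3 - 69/8y^2 - 7/8y + 2481/40 → -129/16y^2 + 281/80y + 2481/40
  leading term y^2: subtract (-43/8)·h_6 from -129/16y^2 + 281/80y + 2481/40 → -513/160y + 1539/160
  leading term y: subtract (4617/232)·h_7 from -513/160y + 1539/160 → 0
  remainder 0.

S(f_2,f_4): lcm = x^2. S = -1/5xy + 41/30x + 8/3y^2 - 17/15y - 71/3.
  leading term xy: subtract (-1/20y)·f_1 from -1/5xy + 41/30x + 8/3y^2 - 17/15y - 71/3 → 41/30x + 3/10y^3 + 37/15y^2 - 121/30y - 71/3
  leading term x: subtract (41/120)·f_1 from 41/30x + 3/10y^3 + 37/15y^2 - 121/30y - 71/3 → 3/10y^3 + 5/12y^2 - 8/3y - 77/20
  leading term y^3: subtract (1/5y)·h_6 from 3/10y^3 + 5/12y^2 - 8/3y - 77/20 → 2/3y^2 - 43/60y - 77/20
  leading term y^2: subtract (4/9)·h_6 from 2/3y^2 - 43/60y - 77/20 → -29/180y + 29/60
  leading term y: subtract (1)·h_7 from -29/180y + 29/60 → 0
  remainder 0.

S(f_3,f_4): lcm = x^2. S = 1/4xy - 49/12x + 8/3y^2 - 4/3y - 20/3.
  leading term xy: subtract (1/16y)·f_1 from 1/4xy - 49/12x + 8/3y^2 - 4/3y - 20/3 → -49/12x - 3/8y^3 + 35/12y^2 + 55/24y - 20/3
  leading term x: subtract (-49/48)·f_1 from -49/12x - 3/8y^3 + 35/12y^2 + 55/24y - 20/3 → -3/8y^3 + 217/24y^2 - 43/24y - 527/8
  leading term y^3: subtract (-1/4y)·h_6 from -3/8y^3 + 217/24y^2 - 43/24y - 527/8 → 419/48y^2 - 203/48y - 527/8
  leading term y^2: subtract (419/72)·h_6 from 419/48y^2 - 203/48y - 527/8 → 877/288y - 877/96
  leading term y: subtract (-4385/232)·h_7 from 877/288y - 877/96 → 0
  remainder 0.

S(f_1,h_5): leading monomials are coprime, so the S-polynomial reduces to 0 (Buchberger's first criterion).
S(f_2,h_5): leading monomials are coprime, so the S-polynomial reduces to 0 (Buchberger's first criterion).
S(f_3,h_5): leading monomials are coprime, so the S-polynomial reduces to 0 (Buchberger's first criterion).
S(f_4,h_5): leading monomials are coprime, so the S-polynomial reduces to 0 (Buchberger's first criterion).
S(f_1,h_6): leading monomials are coprime, so the S-polynomial reduces to 0 (Buchberger's first criterion).
S(f_2,h_6): leading monomials are coprime, so the S-polynomial reduces to 0 (Buchberger's first criterion).
S(f_3,h_6): leading monomials are coprime, so the S-polynomial reduces to 0 (Buchberger's first criterion).
S(f_4,h_6): leading monomials are coprime, so the S-polynomial reduces to 0 (Buchberger's first criterion).
S(h_5,h_6): lcm = y^4. S = -11/30y^3 - 233/18y^2 + 12y + 452/5.
  leading term y^3: subtract (-11/45y)·h_6 from -11/30y^3 - 233/18y^2 + 12y + 452/5 → -53/4y^2 + 577/60y + 452/5
  leading term y^2: subtract (-53/6)·h_6 from -53/4y^2 + 577/60y + 452/5 → -57/40y + 171/40
  leading term y: subtract (513/58)·h_7 from -57/40y + 171/40 → 0
  remainder 0.

S(f_1,h_7): leading monomials are coprime, so the S-polynomial reduces to 0 (Buchberger's first criterion).
S(f_2,h_7): leading monomials are coprime, so the S-polynomial reduces to 0 (Buchberger's first criterion).
S(f_3,h_7): leading monomials are coprime, so the S-polynomial reduces to 0 (Buchberger's first criterion).
S(f_4,h_7): leading monomials are coprime, so the S-polynomial reduces to 0 (Buchberger's first criterion).
S(h_5,h_7): lcm = y^4. S = 9/5y^3 - 175/9y^2 + 12y + 452/5.
  leading term y^3: subtract (6/5y)·h_6 from 9/5y^3 - 175/9y^2 + 12y + 452/5 → -323/18y^2 + 237/10y + 452/5
  leading term y^2: subtract (-323/27)·h_6 from -323/18y^2 + 237/10y + 452/5 → 4723/540y - 4723/180
  leading term y: subtract (-4723/87)·h_7 from 4723/540y - 4723/180 → 0
  remainder 0.

S(h_6,h_7): lcm = y^2. S = 13/6y - 13/2.
  leading term y: subtract (-390/29)·h_7 from 13/6y - 13/2 → 0
  remainder 0.

Every S-polynomial of the final basis reduces to 0, so we have a Gröbner basis.
Inter-reduce: drop elements whose leading term is divisible by another's, tail-reduce, and make monic.
Reduced Gröbner basis: {x - 4, y - 3}.

From the last basis element, y - 3 = 0, so y takes values in {3}. Each choice, substituted upward through the basis, yields the corresponding point(s) of the solution set.
  y = 3: the earlier basis element becomes x - 4 = 0, giving x = 4 — point (4, 3).
Substituting each solution back into the original system confirms all equations vanish.
This is the nonlinear analogue of row-reducing a linear system.

{(4, 3)}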